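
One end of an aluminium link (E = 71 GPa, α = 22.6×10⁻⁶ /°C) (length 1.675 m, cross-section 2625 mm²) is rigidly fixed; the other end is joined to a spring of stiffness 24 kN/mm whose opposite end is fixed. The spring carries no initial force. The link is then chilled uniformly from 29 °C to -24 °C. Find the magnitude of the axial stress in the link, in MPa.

Free thermal contraction: δ_free = αΔT L = 22.6×10⁻⁶ × 53 × 1675 = 2.006 mm.
Let P be the tensile force in the spring. The link extends elastically by PL/(AE) and the spring stretches by P/k; together these equal δ_free.
So P = δ_free / [L/(AE) + 1/k] = 2.006 / [ 1675/(2625×71×10³) + 1/(24×10³) ].
P = 2.006 / 5.065×10⁻⁵ = 39610 N.
σ = P/A = 39610/2625 = 15.09 MPa.

σ ≈ 15.1 MPa (tensile)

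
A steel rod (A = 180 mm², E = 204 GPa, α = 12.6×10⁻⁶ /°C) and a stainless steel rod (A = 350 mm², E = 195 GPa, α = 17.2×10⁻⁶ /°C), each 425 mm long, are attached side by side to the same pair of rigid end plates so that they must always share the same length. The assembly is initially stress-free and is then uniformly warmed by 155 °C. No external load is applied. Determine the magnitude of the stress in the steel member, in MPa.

σ ≈ 94.6 MPa (tensile)

Equilibrium of a rigid end plate with no external load gives equal and opposite internal forces ±P in the two members. Since α_{stainless steel} > α_{steel}, heating drives the stainless steel into compression and the steel into tension.
Setting the final lengths equal and cancelling L: (α₁ − α₂)ΔT = P/(A₁E₁) + P/(A₂E₂).
|α₁ − α₂|·ΔT = 4.6×10⁻⁶ × 155 = 0.000713.
1/(A₁E₁) + 1/(A₂E₂) = 1/(180×204×10³) + 1/(350×195×10³) = 4.189×10⁻⁸ N⁻¹.
P = 0.000713 / 4.189×10⁻⁸ = 17020 N = 17.02 kN.
σ_{steel} = P/A₁ = 17020/180 = 94.57 MPa, tensile.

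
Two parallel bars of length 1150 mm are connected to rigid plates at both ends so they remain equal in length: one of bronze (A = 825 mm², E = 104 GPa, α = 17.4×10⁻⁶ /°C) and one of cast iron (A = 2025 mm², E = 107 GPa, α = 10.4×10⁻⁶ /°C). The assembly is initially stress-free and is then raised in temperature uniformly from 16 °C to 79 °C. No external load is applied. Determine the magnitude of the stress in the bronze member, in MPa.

Equilibrium of a rigid end plate with no external load gives equal and opposite internal forces ±P in the two members. Since α_{bronze} > α_{cast iron}, heating drives the bronze into compression and the cast iron into tension.
Compatibility of the two members (thermal + elastic change equal): (α₁ − α₂)ΔT = P·[1/(A₁E₁) + 1/(A₂E₂)].
|α₁ − α₂|·ΔT = 7×10⁻⁶ × 63 = 0.000441.
1/(A₁E₁) + 1/(A₂E₂) = 1/(825×104×10³) + 1/(2025×107×10³) = 1.627×10⁻⁸ N⁻¹.
P = 0.000441 / 1.627×10⁻⁸ = 27100 N = 27.1 kN.
σ_{bronze} = P/A₁ = 27100/825 = 32.85 MPa, compressive.

σ ≈ 32.9 MPa (compressive)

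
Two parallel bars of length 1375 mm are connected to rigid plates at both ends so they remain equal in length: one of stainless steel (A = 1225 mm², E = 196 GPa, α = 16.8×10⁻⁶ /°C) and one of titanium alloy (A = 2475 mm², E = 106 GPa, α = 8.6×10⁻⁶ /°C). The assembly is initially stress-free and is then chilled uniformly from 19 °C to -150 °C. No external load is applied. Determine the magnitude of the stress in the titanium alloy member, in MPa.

The stainless steel has the larger α, so on cooling it would change length more than the titanium alloy if both were free. The rigid plates force a common final length, so the stainless steel is put into tension and the titanium alloy into compression, with equal and opposite forces P (no external load).
Equating the net (thermal + elastic) strains gives |α₁ − α₂|·ΔT = P·[1/(A₁E₁) + 1/(A₂E₂)].
|α₁ − α₂|·ΔT = 8.2×10⁻⁶ × 169 = 0.001386.
1/(A₁E₁) + 1/(A₂E₂) = 1/(1225×196×10³) + 1/(2475×106×10³) = 7.977×10⁻⁹ N⁻¹.
So P = 0.001386 / 7.977×10⁻⁹ = 173.7 kN.
σ_{titanium alloy} = P/A₂ = 173700/2475 = 70.19 MPa, compressive.

σ ≈ 70.2 MPa (compressive)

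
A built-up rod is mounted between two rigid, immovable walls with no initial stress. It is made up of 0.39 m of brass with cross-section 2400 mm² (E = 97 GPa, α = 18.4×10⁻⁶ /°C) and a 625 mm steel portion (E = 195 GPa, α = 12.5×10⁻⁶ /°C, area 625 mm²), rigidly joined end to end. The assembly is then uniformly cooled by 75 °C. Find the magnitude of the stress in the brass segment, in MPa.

σ ≈ 68.8 MPa (tensile)

Free thermal contraction of the whole bar: Σ αᵢΔT Lᵢ = 18.4×10⁻⁶×75×390 + 12.5×10⁻⁶×75×625 = 1.124 mm.
The walls prevent any net length change, so an axial force P (same in every segment) develops. Compatibility: P · Σ Lᵢ/(AᵢEᵢ) = δ_free.
The series flexibility is Σ Lᵢ/(AᵢEᵢ) = 390/(2400×97×10³) + 625/(625×195×10³) = 6.803×10⁻⁶ mm/N.
Hence P = δ_free / Σ(L/AE) = 1.124/6.803×10⁻⁶ = 165.2 kN (tensile).
σ_{brass} = P / A = 165200 / 2400 = 68.85 MPa.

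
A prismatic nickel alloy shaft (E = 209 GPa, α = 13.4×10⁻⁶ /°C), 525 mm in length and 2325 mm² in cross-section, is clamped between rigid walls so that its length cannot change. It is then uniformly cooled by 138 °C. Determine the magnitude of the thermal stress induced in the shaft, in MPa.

σ ≈ 386 MPa (tensile)

The supports are rigid, so the total axial strain is zero. The restrained thermal strain is ε = αΔT = 13.4×10⁻⁶ × 138 = 1849.2×10⁻⁶.
Hence σ = E·αΔT = 209×10³ × 1849.2×10⁻⁶ = 386.5 MPa, tensile.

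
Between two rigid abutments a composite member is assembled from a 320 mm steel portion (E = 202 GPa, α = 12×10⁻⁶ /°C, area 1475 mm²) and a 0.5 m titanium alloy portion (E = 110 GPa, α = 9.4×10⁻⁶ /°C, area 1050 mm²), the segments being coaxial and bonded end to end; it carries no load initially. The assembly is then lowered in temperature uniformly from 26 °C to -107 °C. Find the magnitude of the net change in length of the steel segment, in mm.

Free thermal contraction of the whole bar: Σ αᵢΔT Lᵢ = 12×10⁻⁶×133×320 + 9.4×10⁻⁶×133×500 = 1.136 mm.
The rigid supports impose zero overall length change; the single axial force P common to all segments must satisfy P Σ Lᵢ/(AᵢEᵢ) = δ_free.
The series flexibility is Σ Lᵢ/(AᵢEᵢ) = 320/(1475×202×10³) + 500/(1050×110×10³) = 5.403×10⁻⁶ mm/N.
Hence P = δ_free / Σ(L/AE) = 1.136/5.403×10⁻⁶ = 210.2 kN (tensile).
For the steel segment, free thermal change = 12×10⁻⁶×133×320 = 0.5107 mm and elastic change from P = 210200×320/(1475×202×10³) = 0.2258 mm; these oppose, so the net change is 0.285 mm (segment shortens).

|ΔL| ≈ 0.285 mm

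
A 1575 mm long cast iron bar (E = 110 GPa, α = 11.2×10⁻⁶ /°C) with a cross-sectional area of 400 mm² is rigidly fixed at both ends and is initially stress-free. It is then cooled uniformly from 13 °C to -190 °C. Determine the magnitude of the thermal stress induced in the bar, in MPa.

σ ≈ 250 MPa (tensile)

The supports are rigid, so the total axial strain is zero. The restrained thermal strain is ε = αΔT = 11.2×10⁻⁶ × 203 = 2273.6×10⁻⁶.
The stress required to suppress this strain is σ = Eε = 110×10³ × 2273.6×10⁻⁶ = 250.1 MPa, tensile since the bar is trying to contract.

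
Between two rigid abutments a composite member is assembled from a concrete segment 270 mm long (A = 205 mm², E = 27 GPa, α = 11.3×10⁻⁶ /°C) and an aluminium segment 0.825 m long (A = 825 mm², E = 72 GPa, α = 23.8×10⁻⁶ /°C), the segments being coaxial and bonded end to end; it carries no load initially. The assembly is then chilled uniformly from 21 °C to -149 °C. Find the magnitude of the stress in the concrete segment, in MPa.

σ ≈ 300 MPa (tensile)

If the supports were absent, the total length change would be Σ αᵢΔT Lᵢ = 11.3×10⁻⁶×170×270 + 23.8×10⁻⁶×170×825 = 3.857 mm.
The walls prevent any net length change, so an axial force P (same in every segment) develops. Compatibility: P · Σ Lᵢ/(AᵢEᵢ) = δ_free.
Σ Lᵢ/(AᵢEᵢ) = 270/(205×27×10³) + 825/(825×72×10³) = 6.267×10⁻⁵ mm/N.
So P = 3.857 / 6.267×10⁻⁵ = 61.54 kN, tensile.
σ_{concrete} = P / A = 61540 / 205 = 300.2 MPa.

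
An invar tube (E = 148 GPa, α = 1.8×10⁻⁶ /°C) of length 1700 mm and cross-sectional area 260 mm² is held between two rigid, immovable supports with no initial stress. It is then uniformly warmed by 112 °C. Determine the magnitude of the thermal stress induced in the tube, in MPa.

σ ≈ 29.8 MPa (compressive)

Because both ends are immovable the net strain is zero, and the suppressed thermal strain is αΔT = 1.8×10⁻⁶ × 112 = 201.6×10⁻⁶.
Hence σ = E·αΔT = 148×10³ × 201.6×10⁻⁶ = 29.84 MPa, compressive.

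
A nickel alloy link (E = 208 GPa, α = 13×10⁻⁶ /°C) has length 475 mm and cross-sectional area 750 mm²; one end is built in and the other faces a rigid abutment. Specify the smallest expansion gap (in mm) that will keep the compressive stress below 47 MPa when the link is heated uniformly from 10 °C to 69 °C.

g ≈ 0.257 mm

With no wall the link would lengthen by αΔT L = 13×10⁻⁶ × 59 × 475 = 0.3643 mm.
A stress of 47 MPa corresponds to the wall pushing the link back by σL/E = 47×475/(208×10³) = 0.1073 mm.
The gap must absorb the remainder: g_min = 0.3643 − 0.1073 = 0.257 mm.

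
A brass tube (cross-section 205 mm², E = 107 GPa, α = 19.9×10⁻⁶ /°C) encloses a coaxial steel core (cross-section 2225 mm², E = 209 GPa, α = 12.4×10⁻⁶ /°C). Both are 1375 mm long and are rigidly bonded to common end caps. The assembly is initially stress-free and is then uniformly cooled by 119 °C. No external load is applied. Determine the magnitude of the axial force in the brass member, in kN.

P ≈ 18.7 kN (tensile in the brass)

Equilibrium of a rigid end plate with no external load gives equal and opposite internal forces ±P in the two members. Since α_{brass} > α_{steel}, cooling drives the brass into tension and the steel into compression.
Equating the net (thermal + elastic) strains gives |α₁ − α₂|·ΔT = P·[1/(A₁E₁) + 1/(A₂E₂)].
|α₁ − α₂|·ΔT = 7.5×10⁻⁶ × 119 = 0.0008925.
1/(A₁E₁) + 1/(A₂E₂) = 1/(205×107×10³) + 1/(2225×209×10³) = 4.774×10⁻⁸ N⁻¹.
So P = 0.0008925 / 4.774×10⁻⁸ = 18.7 kN.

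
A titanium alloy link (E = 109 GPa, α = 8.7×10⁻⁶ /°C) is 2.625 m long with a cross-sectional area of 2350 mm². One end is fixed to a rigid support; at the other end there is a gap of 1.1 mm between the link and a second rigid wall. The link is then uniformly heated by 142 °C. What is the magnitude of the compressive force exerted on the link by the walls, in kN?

Free thermal elongation = αΔT L = 8.7×10⁻⁶ × 142 × 2625 = 3.243 mm.
This exceeds the 1.1 mm gap, so the wall pushes back. The portion of expansion that must be recovered elastically is δ_free − gap = 3.243 − 1.1 = 2.143 mm.
Compatibility: PL/(AE) = 2.143 mm, so σ = P/A = E × (2.143/2625) = 88.98 MPa.
P = σA = 88.98 × 2350 = 209.1 kN.

P ≈ 209 kN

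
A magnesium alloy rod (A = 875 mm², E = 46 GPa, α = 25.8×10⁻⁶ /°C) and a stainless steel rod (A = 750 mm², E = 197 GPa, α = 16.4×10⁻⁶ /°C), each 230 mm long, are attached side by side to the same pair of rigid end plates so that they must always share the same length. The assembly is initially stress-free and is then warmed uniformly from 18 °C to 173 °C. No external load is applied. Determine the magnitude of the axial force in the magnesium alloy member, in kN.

P ≈ 46.1 kN (compressive in the magnesium alloy)

The magnesium alloy has the larger α, so on heating it would change length more than the stainless steel if both were free. The rigid plates force a common final length, so the magnesium alloy is put into compression and the stainless steel into tension, with equal and opposite forces P (no external load).
Compatibility of the two members (thermal + elastic change equal): (α₁ − α₂)ΔT = P·[1/(A₁E₁) + 1/(A₂E₂)].
|α₁ − α₂|·ΔT = 9.4×10⁻⁶ × 155 = 0.001457.
1/(A₁E₁) + 1/(A₂E₂) = 1/(875×46×10³) + 1/(750×197×10³) = 3.161×10⁻⁸ N⁻¹.
P = 0.001457 / 3.161×10⁻⁸ = 46090 N = 46.09 kN.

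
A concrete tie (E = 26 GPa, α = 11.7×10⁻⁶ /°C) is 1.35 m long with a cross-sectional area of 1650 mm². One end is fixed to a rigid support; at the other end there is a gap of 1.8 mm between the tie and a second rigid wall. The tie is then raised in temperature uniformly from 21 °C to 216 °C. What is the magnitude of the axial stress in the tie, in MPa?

σ ≈ 24.7 MPa (compressive)

Unrestrained expansion: δ_free = αΔT L = 11.7×10⁻⁶ × 195 × 1350 = 3.08 mm.
After closing the 1.8 mm clearance, 3.08 − 1.8 = 1.28 mm of expansion remains to be suppressed by the wall.
That suppressed elongation corresponds to σ = E·Δ/L = 26×10³ × 1.28/1350 = 24.65 MPa.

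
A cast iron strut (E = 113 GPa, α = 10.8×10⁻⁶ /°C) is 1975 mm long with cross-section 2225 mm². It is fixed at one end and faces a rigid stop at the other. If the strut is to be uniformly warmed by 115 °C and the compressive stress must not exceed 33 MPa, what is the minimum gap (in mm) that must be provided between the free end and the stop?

g ≈ 1.88 mm

With no wall the strut would lengthen by αΔT L = 10.8×10⁻⁶ × 115 × 1975 = 2.453 mm.
At the allowable stress the elastic shortening the wall may impose is σL/E = 33 × 1975 / (113×10³) = 0.5768 mm.
So the gap has to take up the difference, g_min = δ_free − σL/E = 2.453 − 0.5768 = 1.876 mm.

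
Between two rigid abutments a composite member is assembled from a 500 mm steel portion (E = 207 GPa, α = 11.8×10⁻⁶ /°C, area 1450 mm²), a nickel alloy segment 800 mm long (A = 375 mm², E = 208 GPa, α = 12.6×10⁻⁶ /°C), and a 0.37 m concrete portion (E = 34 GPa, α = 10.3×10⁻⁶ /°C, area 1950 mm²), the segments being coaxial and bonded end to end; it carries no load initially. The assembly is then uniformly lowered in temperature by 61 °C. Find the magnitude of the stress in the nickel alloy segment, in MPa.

Free thermal contraction of the whole bar: Σ αᵢΔT Lᵢ = 11.8×10⁻⁶×61×500 + 12.6×10⁻⁶×61×800 + 10.3×10⁻⁶×61×370 = 1.207 mm.
The rigid supports impose zero overall length change; the single axial force P common to all segments must satisfy P Σ Lᵢ/(AᵢEᵢ) = δ_free.
Σ Lᵢ/(AᵢEᵢ) = 500/(1450×207×10³) + 800/(375×208×10³) + 370/(1950×34×10³) = 1.75×10⁻⁵ mm/N.
So P = 1.207 / 1.75×10⁻⁵ = 68.97 kN, tensile.
σ_{nickel alloy} = P / A = 68970 / 375 = 183.9 MPa.

σ ≈ 184 MPa (tensile)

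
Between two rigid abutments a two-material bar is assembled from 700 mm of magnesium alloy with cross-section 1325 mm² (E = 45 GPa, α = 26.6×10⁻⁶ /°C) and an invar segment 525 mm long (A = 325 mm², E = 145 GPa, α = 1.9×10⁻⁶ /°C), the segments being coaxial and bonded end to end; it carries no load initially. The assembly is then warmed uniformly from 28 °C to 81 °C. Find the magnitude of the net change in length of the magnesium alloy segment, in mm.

|ΔL| ≈ 0.453 mm

Free thermal expansion of the whole bar: Σ αᵢΔT Lᵢ = 26.6×10⁻⁶×53×700 + 1.9×10⁻⁶×53×525 = 1.04 mm.
The rigid supports impose zero overall length change; the single axial force P common to all segments must satisfy P Σ Lᵢ/(AᵢEᵢ) = δ_free.
Σ Lᵢ/(AᵢEᵢ) = 700/(1325×45×10³) + 525/(325×145×10³) = 2.288×10⁻⁵ mm/N.
So P = 1.04 / 2.288×10⁻⁵ = 45.44 kN, compressive.
For the magnesium alloy segment, free thermal change = 26.6×10⁻⁶×53×700 = 0.9869 mm and elastic change from P = 45440×700/(1325×45×10³) = 0.5335 mm; these oppose, so the net change is 0.453 mm (segment lengthens).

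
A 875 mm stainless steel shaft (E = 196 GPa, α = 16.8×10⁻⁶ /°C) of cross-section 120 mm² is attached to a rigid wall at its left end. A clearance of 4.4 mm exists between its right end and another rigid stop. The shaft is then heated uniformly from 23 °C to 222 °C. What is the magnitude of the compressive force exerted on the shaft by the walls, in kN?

Free thermal elongation = αΔT L = 16.8×10⁻⁶ × 199 × 875 = 2.925 mm.
This is smaller than the 4.4 mm clearance, so the shaft expands freely without reaching the stop — the stress is zero.

P ≈ 0 kN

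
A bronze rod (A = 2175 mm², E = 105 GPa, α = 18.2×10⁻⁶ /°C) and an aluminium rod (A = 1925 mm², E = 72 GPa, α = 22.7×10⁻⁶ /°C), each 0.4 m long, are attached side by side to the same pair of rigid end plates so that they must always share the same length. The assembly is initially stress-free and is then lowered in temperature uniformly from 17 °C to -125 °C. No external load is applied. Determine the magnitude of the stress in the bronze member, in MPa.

Both members must finish at the same length. With the larger α, the aluminium tends to over-contract; the plates restrain it, putting the aluminium in tension and the bronze in compression. With no external load the two internal forces are equal and opposite, magnitude P.
Setting the final lengths equal and cancelling L: (α₁ − α₂)ΔT = P/(A₁E₁) + P/(A₂E₂).
|α₁ − α₂|·ΔT = 4.5×10⁻⁶ × 142 = 0.000639.
1/(A₁E₁) + 1/(A₂E₂) = 1/(2175×105×10³) + 1/(1925×72×10³) = 1.159×10⁻⁸ N⁻¹.
So P = 0.000639 / 1.159×10⁻⁸ = 55.12 kN.
σ_{bronze} = P/A₁ = 55120/2175 = 25.34 MPa, compressive.

σ ≈ 25.3 MPa (compressive)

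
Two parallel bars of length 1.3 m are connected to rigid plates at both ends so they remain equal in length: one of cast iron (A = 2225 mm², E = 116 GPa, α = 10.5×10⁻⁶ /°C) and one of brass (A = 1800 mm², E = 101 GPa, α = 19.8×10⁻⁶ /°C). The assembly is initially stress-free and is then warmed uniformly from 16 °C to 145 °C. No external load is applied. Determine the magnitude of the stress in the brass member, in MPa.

Equilibrium of a rigid end plate with no external load gives equal and opposite internal forces ±P in the two members. Since α_{brass} > α_{cast iron}, heating drives the brass into compression and the cast iron into tension.
Compatibility of the two members (thermal + elastic change equal): (α₁ − α₂)ΔT = P·[1/(A₁E₁) + 1/(A₂E₂)].
|α₁ − α₂|·ΔT = 9.3×10⁻⁶ × 129 = 0.0012.
1/(A₁E₁) + 1/(A₂E₂) = 1/(2225×116×10³) + 1/(1800×101×10³) = 9.375×10⁻⁹ N⁻¹.
So P = 0.0012 / 9.375×10⁻⁹ = 128 kN.
σ_{brass} = P/A₂ = 128000/1800 = 71.09 MPa, compressive.

σ ≈ 71.1 MPa (compressive)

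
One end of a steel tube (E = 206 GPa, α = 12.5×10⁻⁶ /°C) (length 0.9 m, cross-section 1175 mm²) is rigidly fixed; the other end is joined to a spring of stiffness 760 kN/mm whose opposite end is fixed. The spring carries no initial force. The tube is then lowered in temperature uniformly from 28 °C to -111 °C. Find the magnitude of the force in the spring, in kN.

If the spring were absent the tube would shorten by αΔT L = 12.5×10⁻⁶ × 139 × 900 = 1.564 mm.
With a force P in the spring, the elastic change of the tube is PL/(AE) and that of the spring is P/k; compatibility requires their sum to equal δ_free.
So P = δ_free / [L/(AE) + 1/k] = 1.564 / [ 900/(1175×206×10³) + 1/(760×10³) ].
P = 1.564 / 5.034×10⁻⁶ = 310600 N.

P ≈ 311 kN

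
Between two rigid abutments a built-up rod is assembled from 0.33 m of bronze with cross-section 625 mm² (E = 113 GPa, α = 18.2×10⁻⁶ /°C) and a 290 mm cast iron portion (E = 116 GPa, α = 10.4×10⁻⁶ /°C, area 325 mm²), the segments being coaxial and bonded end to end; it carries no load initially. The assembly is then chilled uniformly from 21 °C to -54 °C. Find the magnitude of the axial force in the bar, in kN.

If the supports were absent, the total length change would be Σ αᵢΔT Lᵢ = 18.2×10⁻⁶×75×330 + 10.4×10⁻⁶×75×290 = 0.6766 mm.
The walls prevent any net length change, so an axial force P (same in every segment) develops. Compatibility: P · Σ Lᵢ/(AᵢEᵢ) = δ_free.
Σ Lᵢ/(AᵢEᵢ) = 330/(625×113×10³) + 290/(325×116×10³) = 1.236×10⁻⁵ mm/N.
Hence P = δ_free / Σ(L/AE) = 0.6766/1.236×10⁻⁵ = 54.72 kN (tensile).

P ≈ 54.7 kN (tensile)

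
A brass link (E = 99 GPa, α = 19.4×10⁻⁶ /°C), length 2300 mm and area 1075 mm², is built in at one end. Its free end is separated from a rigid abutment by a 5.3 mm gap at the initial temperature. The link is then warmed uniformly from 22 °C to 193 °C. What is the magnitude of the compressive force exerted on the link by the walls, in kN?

Free thermal elongation = αΔT L = 19.4×10⁻⁶ × 171 × 2300 = 7.63 mm.
The gap closes (δ_free > 5.3 mm) and the wall then resists a further 7.63 − 5.3 = 2.33 mm of expansion.
So σ = E(δ_free − g)/L = 99×10³ × 2.33/2300 = 100.3 MPa.
Force on the wall = σA = 100.3 × 1075 mm² = 107.8 kN.

P ≈ 108 kN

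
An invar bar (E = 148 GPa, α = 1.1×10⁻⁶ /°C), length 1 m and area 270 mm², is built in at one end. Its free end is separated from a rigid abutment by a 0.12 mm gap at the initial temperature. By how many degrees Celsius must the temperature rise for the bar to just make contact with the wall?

ΔT ≈ 109 °C

Contact occurs when the free expansion equals the gap: αΔT L = 0.12 mm.
ΔT = 0.12 / (1.1×10⁻⁶ × 1000) = 109.1 °C.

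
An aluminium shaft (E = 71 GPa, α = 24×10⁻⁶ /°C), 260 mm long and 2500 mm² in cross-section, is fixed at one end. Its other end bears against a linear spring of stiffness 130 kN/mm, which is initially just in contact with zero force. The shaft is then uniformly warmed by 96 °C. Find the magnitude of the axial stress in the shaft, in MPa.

The unrestrained thermal change is αΔT L = 24×10⁻⁶ × 96 × 260 = 0.599 mm.
Let P be the compressive force at the spring. The shaft shortens elastically by PL/(AE) and the spring compresses by P/k; together these equal δ_free.
So P = δ_free / [L/(AE) + 1/k] = 0.599 / [ 260/(2500×71×10³) + 1/(130×10³) ].
P = 0.599 / 9.157×10⁻⁶ = 65420 N.
σ = P/A = 65420/2500 = 26.17 MPa.

σ ≈ 26.2 MPa (compressive)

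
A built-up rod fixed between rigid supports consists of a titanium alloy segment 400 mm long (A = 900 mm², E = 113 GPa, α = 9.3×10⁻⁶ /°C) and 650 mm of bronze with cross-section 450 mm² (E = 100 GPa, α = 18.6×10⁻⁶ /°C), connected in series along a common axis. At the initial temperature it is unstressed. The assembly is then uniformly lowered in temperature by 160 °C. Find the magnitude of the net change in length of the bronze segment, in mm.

|ΔL| ≈ 0.0538 mm

Free thermal contraction of the whole bar: Σ αᵢΔT Lᵢ = 9.3×10⁻⁶×160×400 + 18.6×10⁻⁶×160×650 = 2.53 mm.
The walls prevent any net length change, so an axial force P (same in every segment) develops. Compatibility: P · Σ Lᵢ/(AᵢEᵢ) = δ_free.
Σ Lᵢ/(AᵢEᵢ) = 400/(900×113×10³) + 650/(450×100×10³) = 1.838×10⁻⁵ mm/N.
P = 2.53 / 1.838×10⁻⁵ = 137600 N = 137.6 kN, tensile.
For the bronze segment, free thermal change = 18.6×10⁻⁶×160×650 = 1.934 mm and elastic change from P = 137600×650/(450×100×10³) = 1.988 mm; these oppose, so the net change is 0.0538 mm (segment lengthens).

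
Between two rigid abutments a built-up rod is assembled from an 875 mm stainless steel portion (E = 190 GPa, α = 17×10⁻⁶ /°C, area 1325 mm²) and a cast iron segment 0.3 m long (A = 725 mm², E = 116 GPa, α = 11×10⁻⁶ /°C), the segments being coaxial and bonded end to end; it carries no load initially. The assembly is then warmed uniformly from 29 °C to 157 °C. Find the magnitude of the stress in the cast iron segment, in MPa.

σ ≈ 456 MPa (compressive)

With the walls removed the bar would change length by δ_free = Σ αᵢΔT Lᵢ = 17×10⁻⁶×128×875 + 11×10⁻⁶×128×300 = 2.326 mm.
Since the ends are fixed, an axial force P builds up, equal in every segment, with P · Σ Lᵢ/(AᵢEᵢ) = δ_free.
Σ Lᵢ/(AᵢEᵢ) = 875/(1325×190×10³) + 300/(725×116×10³) = 7.043×10⁻⁶ mm/N.
P = 2.326 / 7.043×10⁻⁶ = 330300 N = 330.3 kN, compressive.
σ_{cast iron} = P / A = 330300 / 725 = 455.6 MPa.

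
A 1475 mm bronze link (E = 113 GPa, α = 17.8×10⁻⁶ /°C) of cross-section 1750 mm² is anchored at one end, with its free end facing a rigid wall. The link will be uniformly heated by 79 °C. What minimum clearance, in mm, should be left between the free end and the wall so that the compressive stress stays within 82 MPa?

Free expansion if unrestrained: δ_free = αΔT L = 17.8×10⁻⁶ × 79 × 1475 = 2.074 mm.
At the allowable stress the elastic shortening the wall may impose is σL/E = 82 × 1475 / (113×10³) = 1.07 mm.
So the gap has to take up the difference, g_min = δ_free − σL/E = 2.074 − 1.07 = 1.004 mm.

g ≈ 1 mm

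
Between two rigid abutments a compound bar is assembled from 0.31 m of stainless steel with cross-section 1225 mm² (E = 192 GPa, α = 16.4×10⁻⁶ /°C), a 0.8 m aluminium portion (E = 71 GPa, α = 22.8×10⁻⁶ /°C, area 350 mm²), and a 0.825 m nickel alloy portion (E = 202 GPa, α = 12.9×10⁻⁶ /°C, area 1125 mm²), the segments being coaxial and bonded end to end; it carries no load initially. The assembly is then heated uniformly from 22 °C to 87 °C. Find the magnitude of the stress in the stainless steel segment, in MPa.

Free thermal expansion of the whole bar: Σ αᵢΔT Lᵢ = 16.4×10⁻⁶×65×310 + 22.8×10⁻⁶×65×800 + 12.9×10⁻⁶×65×825 = 2.208 mm.
The walls prevent any net length change, so an axial force P (same in every segment) develops. Compatibility: P · Σ Lᵢ/(AᵢEᵢ) = δ_free.
Σ Lᵢ/(AᵢEᵢ) = 310/(1225×192×10³) + 800/(350×71×10³) + 825/(1125×202×10³) = 3.714×10⁻⁵ mm/N.
Hence P = δ_free / Σ(L/AE) = 2.208/3.714×10⁻⁵ = 59.44 kN (compressive).
σ_{stainless steel} = P / A = 59440 / 1225 = 48.53 MPa.

σ ≈ 48.5 MPa (compressive)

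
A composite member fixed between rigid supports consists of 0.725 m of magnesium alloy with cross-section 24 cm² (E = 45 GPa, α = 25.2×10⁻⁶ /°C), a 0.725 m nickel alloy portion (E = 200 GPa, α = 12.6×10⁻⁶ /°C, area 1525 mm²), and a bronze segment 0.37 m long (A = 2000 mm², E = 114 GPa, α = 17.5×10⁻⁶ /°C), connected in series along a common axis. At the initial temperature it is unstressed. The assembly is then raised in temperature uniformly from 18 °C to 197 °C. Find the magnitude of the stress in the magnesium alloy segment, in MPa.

σ ≈ 236 MPa (compressive)

Free thermal expansion of the whole bar: Σ αᵢΔT Lᵢ = 25.2×10⁻⁶×179×725 + 12.6×10⁻⁶×179×725 + 17.5×10⁻⁶×179×370 = 6.065 mm.
The walls prevent any net length change, so an axial force P (same in every segment) develops. Compatibility: P · Σ Lᵢ/(AᵢEᵢ) = δ_free.
The series flexibility is Σ Lᵢ/(AᵢEᵢ) = 725/(2400×45×10³) + 725/(1525×200×10³) + 370/(2000×114×10³) = 1.071×10⁻⁵ mm/N.
So P = 6.065 / 1.071×10⁻⁵ = 566.1 kN, compressive.
σ_{magnesium alloy} = P / A = 566100 / 2400 = 235.9 MPa.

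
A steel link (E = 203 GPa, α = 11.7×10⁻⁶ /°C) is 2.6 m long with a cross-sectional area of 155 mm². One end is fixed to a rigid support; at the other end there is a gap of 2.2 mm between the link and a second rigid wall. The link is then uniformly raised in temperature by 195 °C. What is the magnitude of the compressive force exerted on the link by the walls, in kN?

P ≈ 45.2 kN

If the wall were absent the link would grow by αΔT L = 11.7×10⁻⁶ × 195 × 2600 = 5.932 mm.
After closing the 2.2 mm clearance, 5.932 − 2.2 = 3.732 mm of expansion remains to be suppressed by the wall.
So σ = E(δ_free − g)/L = 203×10³ × 3.732/2600 = 291.4 MPa.
Force on the wall = σA = 291.4 × 155 mm² = 45.16 kN.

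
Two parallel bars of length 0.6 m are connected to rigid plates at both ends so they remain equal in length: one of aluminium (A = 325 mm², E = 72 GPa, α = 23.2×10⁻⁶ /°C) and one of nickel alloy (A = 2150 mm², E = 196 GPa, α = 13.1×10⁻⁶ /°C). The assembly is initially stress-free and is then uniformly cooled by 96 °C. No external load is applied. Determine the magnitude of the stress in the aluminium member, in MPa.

Equilibrium of a rigid end plate with no external load gives equal and opposite internal forces ±P in the two members. Since α_{aluminium} > α_{nickel alloy}, cooling drives the aluminium into tension and the nickel alloy into compression.
Equating the net (thermal + elastic) strains gives |α₁ − α₂|·ΔT = P·[1/(A₁E₁) + 1/(A₂E₂)].
|α₁ − α₂|·ΔT = 10.1×10⁻⁶ × 96 = 0.0009696.
1/(A₁E₁) + 1/(A₂E₂) = 1/(325×72×10³) + 1/(2150×196×10³) = 4.511×10⁻⁸ N⁻¹.
P = 0.0009696 / 4.511×10⁻⁸ = 21500 N = 21.5 kN.
σ_{aluminium} = P/A₁ = 21500/325 = 66.14 MPa, tensile.

σ ≈ 66.1 MPa (tensile)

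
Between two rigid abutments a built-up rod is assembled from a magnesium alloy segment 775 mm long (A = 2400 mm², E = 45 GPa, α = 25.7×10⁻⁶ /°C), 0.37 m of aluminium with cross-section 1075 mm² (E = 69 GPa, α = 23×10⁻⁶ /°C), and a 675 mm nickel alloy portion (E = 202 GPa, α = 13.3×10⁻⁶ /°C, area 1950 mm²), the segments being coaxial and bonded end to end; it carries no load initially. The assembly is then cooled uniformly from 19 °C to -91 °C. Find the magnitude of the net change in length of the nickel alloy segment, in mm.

If the supports were absent, the total length change would be Σ αᵢΔT Lᵢ = 25.7×10⁻⁶×110×775 + 23×10⁻⁶×110×370 + 13.3×10⁻⁶×110×675 = 4.115 mm.
The walls prevent any net length change, so an axial force P (same in every segment) develops. Compatibility: P · Σ Lᵢ/(AᵢEᵢ) = δ_free.
Σ Lᵢ/(AᵢEᵢ) = 775/(2400×45×10³) + 370/(1075×69×10³) + 675/(1950×202×10³) = 1.388×10⁻⁵ mm/N.
Hence P = δ_free / Σ(L/AE) = 4.115/1.388×10⁻⁵ = 296.5 kN (tensile).
For the nickel alloy segment, free thermal change = 13.3×10⁻⁶×110×675 = 0.9875 mm and elastic change from P = 296500×675/(1950×202×10³) = 0.5081 mm; these oppose, so the net change is 0.479 mm (segment shortens).

|ΔL| ≈ 0.479 mm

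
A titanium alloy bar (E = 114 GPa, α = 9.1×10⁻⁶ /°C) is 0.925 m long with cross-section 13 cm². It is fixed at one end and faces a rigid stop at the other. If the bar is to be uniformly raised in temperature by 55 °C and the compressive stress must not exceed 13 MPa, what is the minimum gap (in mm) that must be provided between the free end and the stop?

With no wall the bar would lengthen by αΔT L = 9.1×10⁻⁶ × 55 × 925 = 0.463 mm.
A stress of 13 MPa corresponds to the wall pushing the bar back by σL/E = 13×925/(114×10³) = 0.1055 mm.
The gap must absorb the remainder: g_min = 0.463 − 0.1055 = 0.3575 mm.

g ≈ 0.357 mm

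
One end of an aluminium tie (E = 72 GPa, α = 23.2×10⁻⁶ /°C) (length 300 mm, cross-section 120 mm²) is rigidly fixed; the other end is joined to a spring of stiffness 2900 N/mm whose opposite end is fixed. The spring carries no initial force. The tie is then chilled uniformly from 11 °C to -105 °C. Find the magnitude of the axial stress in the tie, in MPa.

σ ≈ 17.7 MPa (tensile)

Free thermal contraction: δ_free = αΔT L = 23.2×10⁻⁶ × 116 × 300 = 0.8074 mm.
With a force P in the spring, the elastic change of the tie is PL/(AE) and that of the spring is P/k; compatibility requires their sum to equal δ_free.
So P = δ_free / [L/(AE) + 1/k] = 0.8074 / [ 300/(120×72×10³) + 1/(2900) ].
P = 0.8074 / 0.0003795 = 2127 N.
σ = P/A = 2127/120 = 17.73 MPa.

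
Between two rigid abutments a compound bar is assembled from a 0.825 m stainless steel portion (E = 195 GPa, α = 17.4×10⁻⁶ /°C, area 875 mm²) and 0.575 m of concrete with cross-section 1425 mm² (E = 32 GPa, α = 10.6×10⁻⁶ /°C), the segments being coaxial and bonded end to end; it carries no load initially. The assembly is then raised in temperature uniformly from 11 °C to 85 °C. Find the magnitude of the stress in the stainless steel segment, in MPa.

Free thermal expansion of the whole bar: Σ αᵢΔT Lᵢ = 17.4×10⁻⁶×74×825 + 10.6×10⁻⁶×74×575 = 1.513 mm.
The walls prevent any net length change, so an axial force P (same in every segment) develops. Compatibility: P · Σ Lᵢ/(AᵢEᵢ) = δ_free.
The series flexibility is Σ Lᵢ/(AᵢEᵢ) = 825/(875×195×10³) + 575/(1425×32×10³) = 1.744×10⁻⁵ mm/N.
Hence P = δ_free / Σ(L/AE) = 1.513/1.744×10⁻⁵ = 86.75 kN (compressive).
σ_{stainless steel} = P / A = 86750 / 875 = 99.14 MPa.

σ ≈ 99.1 MPa (compressive)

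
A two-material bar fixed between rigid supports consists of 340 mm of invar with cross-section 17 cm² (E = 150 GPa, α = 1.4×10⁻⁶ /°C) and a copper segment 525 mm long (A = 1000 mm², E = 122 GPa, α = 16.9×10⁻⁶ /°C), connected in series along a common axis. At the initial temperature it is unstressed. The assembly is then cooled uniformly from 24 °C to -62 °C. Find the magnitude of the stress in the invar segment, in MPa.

σ ≈ 83.9 MPa (tensile)

With the walls removed the bar would change length by δ_free = Σ αᵢΔT Lᵢ = 1.4×10⁻⁶×86×340 + 16.9×10⁻⁶×86×525 = 0.804 mm.
Since the ends are fixed, an axial force P builds up, equal in every segment, with P · Σ Lᵢ/(AᵢEᵢ) = δ_free.
The series flexibility is Σ Lᵢ/(AᵢEᵢ) = 340/(1700×150×10³) + 525/(1000×122×10³) = 5.637×10⁻⁶ mm/N.
So P = 0.804 / 5.637×10⁻⁶ = 142.6 kN, tensile.
σ_{invar} = P / A = 142600 / 1700 = 83.9 MPa.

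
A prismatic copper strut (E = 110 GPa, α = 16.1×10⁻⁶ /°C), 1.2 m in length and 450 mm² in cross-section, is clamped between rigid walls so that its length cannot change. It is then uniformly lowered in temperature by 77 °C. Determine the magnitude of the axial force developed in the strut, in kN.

The ends cannot move, so σ = EαΔT = 110×10³ × 16.1×10⁻⁶ × 77 = 136.4 MPa.
Then P = σA = 136.4 × 450 mm² = 61.37 kN, tensile.

P ≈ 61.4 kN (tensile)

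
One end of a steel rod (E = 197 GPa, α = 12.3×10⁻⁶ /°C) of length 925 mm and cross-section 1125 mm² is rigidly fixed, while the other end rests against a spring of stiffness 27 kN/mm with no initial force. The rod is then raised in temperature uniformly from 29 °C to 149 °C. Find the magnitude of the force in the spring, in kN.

Free thermal expansion: δ_free = αΔT L = 12.3×10⁻⁶ × 120 × 925 = 1.365 mm.
With a force P in the spring, the elastic change of the rod is PL/(AE) and that of the spring is P/k; compatibility requires their sum to equal δ_free.
So P = δ_free / [L/(AE) + 1/k] = 1.365 / [ 925/(1125×197×10³) + 1/(27×10³) ].
P = 1.365 / 4.121×10⁻⁵ = 33130 N.

P ≈ 33.1 kN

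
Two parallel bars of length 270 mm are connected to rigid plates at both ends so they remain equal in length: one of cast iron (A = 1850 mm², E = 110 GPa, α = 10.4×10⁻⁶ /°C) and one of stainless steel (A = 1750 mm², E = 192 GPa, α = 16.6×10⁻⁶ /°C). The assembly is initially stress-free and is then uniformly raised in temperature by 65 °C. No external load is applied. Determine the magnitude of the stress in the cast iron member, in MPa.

σ ≈ 27.6 MPa (tensile)

Equilibrium of a rigid end plate with no external load gives equal and opposite internal forces ±P in the two members. Since α_{stainless steel} > α_{cast iron}, heating drives the stainless steel into compression and the cast iron into tension.
Compatibility of the two members (thermal + elastic change equal): (α₁ − α₂)ΔT = P·[1/(A₁E₁) + 1/(A₂E₂)].
|α₁ − α₂|·ΔT = 6.2×10⁻⁶ × 65 = 0.000403.
1/(A₁E₁) + 1/(A₂E₂) = 1/(1850×110×10³) + 1/(1750×192×10³) = 7.89×10⁻⁹ N⁻¹.
P = 0.000403 / 7.89×10⁻⁹ = 51080 N = 51.08 kN.
σ_{cast iron} = P/A₁ = 51080/1850 = 27.61 MPa, tensile.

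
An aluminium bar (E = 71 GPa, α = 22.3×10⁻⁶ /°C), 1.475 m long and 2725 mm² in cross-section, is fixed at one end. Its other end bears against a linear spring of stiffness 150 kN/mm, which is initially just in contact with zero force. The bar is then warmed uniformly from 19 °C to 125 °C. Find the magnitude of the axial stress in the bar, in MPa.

If the spring were absent the bar would lengthen by αΔT L = 22.3×10⁻⁶ × 106 × 1475 = 3.487 mm.
Let P be the compressive force at the spring. The bar shortens elastically by PL/(AE) and the spring compresses by P/k; together these equal δ_free.
P [ L/(AE) + 1/k ] = δ_free → P [ 1475/(2725×71×10³) + 1/(150×10³) ] = 3.487.
P = 3.487 / 1.429×10⁻⁵ = 244000 N.
σ = P/A = 244000/2725 = 89.53 MPa.

σ ≈ 89.5 MPa (compressive)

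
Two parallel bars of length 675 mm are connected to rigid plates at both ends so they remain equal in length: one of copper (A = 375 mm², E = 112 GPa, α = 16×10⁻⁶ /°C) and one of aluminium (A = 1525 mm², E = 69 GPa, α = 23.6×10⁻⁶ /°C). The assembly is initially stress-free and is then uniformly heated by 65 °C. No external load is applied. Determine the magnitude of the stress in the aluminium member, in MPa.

Equilibrium of a rigid end plate with no external load gives equal and opposite internal forces ±P in the two members. Since α_{aluminium} > α_{copper}, heating drives the aluminium into compression and the copper into tension.
Setting the final lengths equal and cancelling L: (α₁ − α₂)ΔT = P/(A₁E₁) + P/(A₂E₂).
|α₁ − α₂|·ΔT = 7.6×10⁻⁶ × 65 = 0.000494.
1/(A₁E₁) + 1/(A₂E₂) = 1/(375×112×10³) + 1/(1525×69×10³) = 3.331×10⁻⁸ N⁻¹.
P = 0.000494 / 3.331×10⁻⁸ = 14830 N = 14.83 kN.
σ_{aluminium} = P/A₂ = 14830/1525 = 9.724 MPa, compressive.

σ ≈ 9.72 MPa (compressive)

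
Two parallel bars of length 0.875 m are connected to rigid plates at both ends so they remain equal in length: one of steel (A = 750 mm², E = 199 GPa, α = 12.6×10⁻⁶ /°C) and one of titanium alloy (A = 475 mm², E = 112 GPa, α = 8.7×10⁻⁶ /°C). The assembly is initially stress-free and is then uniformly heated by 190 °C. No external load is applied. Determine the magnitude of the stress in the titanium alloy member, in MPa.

Both members must finish at the same length. With the larger α, the steel tends to over-expand; the plates restrain it, putting the steel in compression and the titanium alloy in tension. With no external load the two internal forces are equal and opposite, magnitude P.
Equating the net (thermal + elastic) strains gives |α₁ − α₂|·ΔT = P·[1/(A₁E₁) + 1/(A₂E₂)].
|α₁ − α₂|·ΔT = 3.9×10⁻⁶ × 190 = 0.000741.
1/(A₁E₁) + 1/(A₂E₂) = 1/(750×199×10³) + 1/(475×112×10³) = 2.55×10⁻⁸ N⁻¹.
So P = 0.000741 / 2.55×10⁻⁸ = 29.06 kN.
σ_{titanium alloy} = P/A₂ = 29060/475 = 61.18 MPa, tensile.

σ ≈ 61.2 MPa (tensile)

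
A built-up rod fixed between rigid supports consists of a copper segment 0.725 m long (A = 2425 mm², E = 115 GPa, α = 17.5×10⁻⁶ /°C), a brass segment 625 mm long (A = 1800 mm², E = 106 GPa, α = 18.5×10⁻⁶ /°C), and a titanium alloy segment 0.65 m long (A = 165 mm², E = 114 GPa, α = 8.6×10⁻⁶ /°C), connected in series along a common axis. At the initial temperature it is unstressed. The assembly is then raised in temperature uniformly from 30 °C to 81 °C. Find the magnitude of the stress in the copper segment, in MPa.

If the supports were absent, the total length change would be Σ αᵢΔT Lᵢ = 17.5×10⁻⁶×51×725 + 18.5×10⁻⁶×51×625 + 8.6×10⁻⁶×51×650 = 1.522 mm.
The rigid supports impose zero overall length change; the single axial force P common to all segments must satisfy P Σ Lᵢ/(AᵢEᵢ) = δ_free.
Σ Lᵢ/(AᵢEᵢ) = 725/(2425×115×10³) + 625/(1800×106×10³) + 650/(165×114×10³) = 4.043×10⁻⁵ mm/N.
Hence P = δ_free / Σ(L/AE) = 1.522/4.043×10⁻⁵ = 37.64 kN (compressive).
σ_{copper} = P / A = 37640 / 2425 = 15.52 MPa.

σ ≈ 15.5 MPa (compressive)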